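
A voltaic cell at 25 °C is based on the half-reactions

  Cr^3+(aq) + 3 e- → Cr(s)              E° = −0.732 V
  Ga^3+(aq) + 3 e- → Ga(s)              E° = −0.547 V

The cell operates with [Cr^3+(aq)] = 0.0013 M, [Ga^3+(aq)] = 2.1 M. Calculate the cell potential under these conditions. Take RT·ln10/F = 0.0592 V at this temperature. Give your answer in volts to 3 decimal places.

Since E°(Ga³⁺/Ga) > E°(Cr³⁺/Cr), Ga³⁺/Ga serves as the cathode.
The standard potential is −0.547 − (−0.732) = +0.185 V and the balanced reaction transfers n = 3 electrons.
Balancing gives Ga^3+(aq) + Cr(s) → Ga(s) + Cr^3+(aq); hence Q = [Cr^3+(aq)] / [Ga^3+(aq)] = 0.000619 (log Q = −3.208).
E = E° − (0.0592/n)·log Q = +0.185 − (0.0592/3)(−3.208) = +0.248 V.

+0.248 V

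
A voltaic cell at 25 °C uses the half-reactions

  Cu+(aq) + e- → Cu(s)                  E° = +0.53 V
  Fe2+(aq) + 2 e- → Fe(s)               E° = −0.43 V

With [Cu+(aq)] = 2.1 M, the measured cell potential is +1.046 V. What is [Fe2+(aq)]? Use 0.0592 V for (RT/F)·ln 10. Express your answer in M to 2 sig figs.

0.0055 M

The Cu⁺/Cu couple has the larger reduction potential, so it is the cathode: E°cell = +0.53 − (−0.43) = +0.96 V and n = 2.
Since E = E° − (0.0592/n)·log Q, log Q = n(E° − E)/0.0592 = −2.905.
For 2 Cu+(aq) + Fe(s) → 2 Cu(s) + Fe2+(aq), the reaction quotient is Q = [Fe2+(aq)] / [Cu+(aq)]^2.
Isolating [Fe2+(aq)] in Q = 10^{−2.905} yields log [Fe2+(aq)] = −2.261, i.e. 0.0055 M.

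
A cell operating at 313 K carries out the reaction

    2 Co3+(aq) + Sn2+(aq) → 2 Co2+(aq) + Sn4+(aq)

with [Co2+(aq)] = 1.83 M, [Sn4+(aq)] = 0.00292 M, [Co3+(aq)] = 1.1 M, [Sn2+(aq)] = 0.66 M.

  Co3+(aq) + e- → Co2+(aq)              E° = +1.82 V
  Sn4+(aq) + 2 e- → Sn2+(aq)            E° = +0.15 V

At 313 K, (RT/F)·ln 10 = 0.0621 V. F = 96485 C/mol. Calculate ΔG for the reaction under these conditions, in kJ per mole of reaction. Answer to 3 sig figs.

−334 kJ/mol

The standard cell potential is +1.82 − (+0.15) = +1.67 V, with n = 2 electrons in the balanced equation.
Here Q = ([Co2+(aq)]^2·[Sn4+(aq)]) / ([Co3+(aq)]^2·[Sn2+(aq)]) = 0.0122 (log Q = −1.912), giving E = +1.67 − (0.0621/2)·(−1.912) = +1.7294 V.
Finally ΔG = −nFE = −(2)(96485 C/mol)(+1.7294 V) = −334 kJ/mol.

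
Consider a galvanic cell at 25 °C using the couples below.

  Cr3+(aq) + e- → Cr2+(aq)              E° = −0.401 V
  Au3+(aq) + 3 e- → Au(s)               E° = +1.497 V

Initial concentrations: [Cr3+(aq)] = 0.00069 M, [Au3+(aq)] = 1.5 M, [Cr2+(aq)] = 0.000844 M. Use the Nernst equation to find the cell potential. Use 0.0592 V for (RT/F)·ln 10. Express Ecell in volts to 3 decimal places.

Au³⁺/Au is reduced (cathode, E° = +1.497 V) and Cr³⁺/Cr²⁺ is oxidized (anode).
E°cell = +1.497 − (−0.401) = +1.898 V, with n = 3 electrons transferred.
The balanced reaction is Au3+(aq) + 3 Cr2+(aq) → Au(s) + 3 Cr3+(aq), so Q = [Cr3+(aq)]^3 / ([Au3+(aq)]·[Cr2+(aq)]^3) = 0.364 and log Q = −0.439.
E = E° − (0.0592/n)·log Q = +1.898 − (0.0592/3)(−0.439) = +1.907 V.

+1.907 V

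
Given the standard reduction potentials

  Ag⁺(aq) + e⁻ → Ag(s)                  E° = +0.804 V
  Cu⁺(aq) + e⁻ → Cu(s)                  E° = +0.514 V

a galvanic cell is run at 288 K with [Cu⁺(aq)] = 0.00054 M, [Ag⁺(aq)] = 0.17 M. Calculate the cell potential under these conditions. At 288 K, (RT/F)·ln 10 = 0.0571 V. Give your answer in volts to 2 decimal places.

+0.43 V

The Ag⁺/Ag couple has the more positive E°, so it is the cathode; Cu⁺/Cu is the anode.
E°cell = E°cat − E°an = +0.804 − (+0.514) = +0.290 V; n = 1.
The balanced reaction is Ag⁺(aq) + Cu(s) → Ag(s) + Cu⁺(aq), so Q = [Cu⁺(aq)] / [Ag⁺(aq)] = 0.00318 and log Q = −2.498.
Applying E = E° − (RT ln10/nF)·log Q gives +0.290 − (0.0571/1)(−2.498) = +0.43 V.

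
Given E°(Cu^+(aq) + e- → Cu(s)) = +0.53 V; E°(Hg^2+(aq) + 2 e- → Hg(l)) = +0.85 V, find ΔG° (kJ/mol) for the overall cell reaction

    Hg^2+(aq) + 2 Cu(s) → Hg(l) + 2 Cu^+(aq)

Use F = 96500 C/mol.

−61.8 kJ/mol

In the reaction as written Hg^2+(aq) is reduced, so the Hg²⁺/Hg couple is the cathode and Cu⁺/Cu is the anode.
E°cell = +0.85 − (+0.53) = +0.32 V; balancing electrons gives n = 2.
ΔG° = −nFE°cell = −(2)(96500)(+0.32) J/mol = −61.8 kJ/mol.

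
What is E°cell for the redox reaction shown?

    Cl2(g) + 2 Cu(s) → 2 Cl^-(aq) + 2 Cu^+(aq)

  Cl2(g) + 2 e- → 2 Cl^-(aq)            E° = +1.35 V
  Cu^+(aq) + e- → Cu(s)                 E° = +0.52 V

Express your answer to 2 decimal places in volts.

+0.83 V

In the reaction as written, Cl2(g) is reduced (cathode) and Cu^+(aq) is produced by oxidation at the anode.
E°cell = E°(cathode) − E°(anode) = +1.35 − (+0.52) = +0.83 V.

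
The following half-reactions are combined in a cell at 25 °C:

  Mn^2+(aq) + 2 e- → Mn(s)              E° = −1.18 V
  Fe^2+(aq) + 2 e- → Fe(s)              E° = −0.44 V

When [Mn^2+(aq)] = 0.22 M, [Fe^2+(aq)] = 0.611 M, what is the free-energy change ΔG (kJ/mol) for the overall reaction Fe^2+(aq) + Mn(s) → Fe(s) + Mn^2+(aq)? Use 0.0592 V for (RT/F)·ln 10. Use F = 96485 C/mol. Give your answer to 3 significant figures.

The standard cell potential is −0.44 − (−1.18) = +0.74 V, with n = 2 electrons in the balanced equation.
Q = [Mn^2+(aq)] / [Fe^2+(aq)] = 0.36, so log Q = −0.444 and E = +0.74 − (0.0592/2)(−0.444) = +0.7531 V.
Then ΔG = −nFE = −2 × 96485 × +0.7531 J/mol = −145 kJ/mol.

−145 kJ/mol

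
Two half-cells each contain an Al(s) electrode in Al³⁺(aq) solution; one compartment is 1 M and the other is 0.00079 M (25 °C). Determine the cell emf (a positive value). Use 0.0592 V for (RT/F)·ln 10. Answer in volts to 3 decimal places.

For a concentration cell E°cell = 0, since both electrodes use the same couple.
The compartment with the higher Al³⁺(aq) concentration (1 M) acts as the cathode; ions are reduced there and produced at the dilute (0.00079 M) anode.
With n = 3, Ecell = −(0.0592/3)·log([dilute]/[conc]) = −(0.0592/3)·log(0.00079/1) = +0.061 V.

0.061 V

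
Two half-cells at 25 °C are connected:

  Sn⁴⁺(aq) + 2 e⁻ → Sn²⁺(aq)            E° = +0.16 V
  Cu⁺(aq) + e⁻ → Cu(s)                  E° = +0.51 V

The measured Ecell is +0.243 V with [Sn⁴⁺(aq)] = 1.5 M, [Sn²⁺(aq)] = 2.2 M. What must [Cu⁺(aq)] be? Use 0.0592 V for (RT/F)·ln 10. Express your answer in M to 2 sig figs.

0.013 M

With Cu⁺/Cu at the cathode and Sn⁴⁺/Sn²⁺ at the anode, E°cell = +0.51 − (+0.16) = +0.35 V (n = 2).
Rearranging E = E° − (0.0592/n)·log Q gives log Q = 2(+0.35 − (+0.243))/0.0592 = 3.615.
For 2 Cu⁺(aq) + Sn²⁺(aq) → 2 Cu(s) + Sn⁴⁺(aq), the reaction quotient is Q = [Sn⁴⁺(aq)] / ([Cu⁺(aq)]^2·[Sn²⁺(aq)]).
Substituting the known concentrations and solving, log [Cu⁺(aq)] = −1.891 and [Cu⁺(aq)] = 0.013 M.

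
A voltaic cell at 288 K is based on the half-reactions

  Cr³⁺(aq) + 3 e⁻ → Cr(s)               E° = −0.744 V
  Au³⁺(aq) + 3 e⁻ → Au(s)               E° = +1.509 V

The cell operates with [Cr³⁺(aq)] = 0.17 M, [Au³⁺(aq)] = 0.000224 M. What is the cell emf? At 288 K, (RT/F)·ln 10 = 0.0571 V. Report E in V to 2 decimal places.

+2.20 V

The Au³⁺/Au couple has the more positive E°, so it is the cathode; Cr³⁺/Cr is the anode.
E°cell = E°cat − E°an = +1.509 − (−0.744) = +2.253 V; n = 3.
The balanced reaction is Au³⁺(aq) + Cr(s) → Au(s) + Cr³⁺(aq), so Q = [Cr³⁺(aq)] / [Au³⁺(aq)] = 759 and log Q = 2.880.
Applying E = E° − (RT ln10/nF)·log Q gives +2.253 − (0.0571/3)(2.880) = +2.20 V.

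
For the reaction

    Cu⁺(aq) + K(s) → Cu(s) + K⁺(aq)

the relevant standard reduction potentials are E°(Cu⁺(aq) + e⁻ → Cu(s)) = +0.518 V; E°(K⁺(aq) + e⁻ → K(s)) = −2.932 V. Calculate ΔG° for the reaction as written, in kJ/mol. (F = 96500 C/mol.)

−333 kJ/mol

In the reaction as written Cu⁺(aq) is reduced, so the Cu⁺/Cu couple is the cathode and K⁺/K is the anode.
E°cell = +0.518 − (−2.932) = +3.450 V; balancing electrons gives n = 1.
ΔG° = −nFE°cell = −(1)(96500)(+3.450) J/mol = −333 kJ/mol.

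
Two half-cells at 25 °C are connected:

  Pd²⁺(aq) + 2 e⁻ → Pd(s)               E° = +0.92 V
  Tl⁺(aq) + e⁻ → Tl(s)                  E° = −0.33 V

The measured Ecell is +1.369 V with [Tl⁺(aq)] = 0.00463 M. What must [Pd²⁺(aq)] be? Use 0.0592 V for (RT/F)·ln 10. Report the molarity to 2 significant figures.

The Pd²⁺/Pd couple has the larger reduction potential, so it is the cathode: E°cell = +0.92 − (−0.33) = +1.25 V and n = 2.
From the Nernst equation, log Q = n(E° − E)/0.0592 = 2·(+1.25 − (+1.369))/0.0592 = −4.020.
The balanced reaction is Pd²⁺(aq) + 2 Tl(s) → Pd(s) + 2 Tl⁺(aq), so Q = [Tl⁺(aq)]^2 / [Pd²⁺(aq)].
Isolating [Pd²⁺(aq)] in Q = 10^{−4.020} yields log [Pd²⁺(aq)] = −0.649, i.e. 0.22 M.

0.22 M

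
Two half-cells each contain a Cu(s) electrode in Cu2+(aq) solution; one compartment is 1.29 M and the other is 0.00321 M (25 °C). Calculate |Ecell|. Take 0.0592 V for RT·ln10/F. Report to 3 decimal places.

For a concentration cell E°cell = 0, since both electrodes use the same couple.
The compartment with the higher Cu2+(aq) concentration (1.29 M) acts as the cathode; ions are reduced there and produced at the dilute (0.00321 M) anode.
With n = 2, Ecell = −(0.0592/2)·log([dilute]/[conc]) = −(0.0592/2)·log(0.00321/1.29) = +0.077 V.

0.077 V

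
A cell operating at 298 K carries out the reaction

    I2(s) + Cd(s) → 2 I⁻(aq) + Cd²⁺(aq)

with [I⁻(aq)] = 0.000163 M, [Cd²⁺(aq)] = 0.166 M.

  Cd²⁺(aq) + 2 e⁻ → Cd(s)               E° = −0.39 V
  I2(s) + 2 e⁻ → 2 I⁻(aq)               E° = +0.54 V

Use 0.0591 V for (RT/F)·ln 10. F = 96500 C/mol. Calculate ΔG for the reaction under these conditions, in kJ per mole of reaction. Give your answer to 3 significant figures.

−227 kJ/mol

The standard cell potential is +0.54 − (−0.39) = +0.93 V, with n = 2 electrons in the balanced equation.
The reaction quotient is [I⁻(aq)]^2·[Cd²⁺(aq)] = 4.41×10^−9; by Nernst, E = +0.93 − (0.0591/2)(−8.356) = +1.1769 V.
ΔG = −nFE = −(2)(96500)(+1.1769) J/mol = −227 kJ/mol.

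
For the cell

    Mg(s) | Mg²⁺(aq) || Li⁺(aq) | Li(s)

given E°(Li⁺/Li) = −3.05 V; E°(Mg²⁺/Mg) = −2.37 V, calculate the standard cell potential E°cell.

By convention the left-hand electrode in cell notation is the anode (oxidation) and the right-hand electrode is the cathode (reduction).
E°cell = E°(right) − E°(left) = −3.05 − (−2.37) = −0.68 V.
The negative sign shows that, as written, the cell would require an external voltage to drive the reaction.

−0.68 V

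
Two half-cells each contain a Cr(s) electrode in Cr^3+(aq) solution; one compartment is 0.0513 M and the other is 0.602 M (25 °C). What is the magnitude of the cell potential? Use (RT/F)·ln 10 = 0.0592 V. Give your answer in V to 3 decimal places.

For a concentration cell E°cell = 0, since both electrodes use the same couple.
The compartment with the higher Cr^3+(aq) concentration (0.602 M) acts as the cathode; ions are reduced there and produced at the dilute (0.0513 M) anode.
With n = 3, Ecell = −(0.0592/3)·log([dilute]/[conc]) = −(0.0592/3)·log(0.0513/0.602) = +0.021 V.

0.021 V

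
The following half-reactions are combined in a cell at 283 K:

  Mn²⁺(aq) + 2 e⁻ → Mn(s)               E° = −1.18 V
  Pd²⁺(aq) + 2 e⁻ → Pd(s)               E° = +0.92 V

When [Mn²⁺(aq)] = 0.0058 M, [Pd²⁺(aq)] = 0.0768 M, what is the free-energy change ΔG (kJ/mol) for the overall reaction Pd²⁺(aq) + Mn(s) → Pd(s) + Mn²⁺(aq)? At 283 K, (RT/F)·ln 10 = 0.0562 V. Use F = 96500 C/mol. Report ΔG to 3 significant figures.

E°cell = +0.92 − (−1.18) = +2.10 V; the balanced reaction transfers n = 2 electrons.
The reaction quotient is [Mn²⁺(aq)] / [Pd²⁺(aq)] = 0.0755; by Nernst, E = +2.10 − (0.0562/2)(−1.122) = +2.1315 V.
Then ΔG = −nFE = −2 × 96500 × +2.1315 J/mol = −411 kJ/mol.

−411 kJ/mol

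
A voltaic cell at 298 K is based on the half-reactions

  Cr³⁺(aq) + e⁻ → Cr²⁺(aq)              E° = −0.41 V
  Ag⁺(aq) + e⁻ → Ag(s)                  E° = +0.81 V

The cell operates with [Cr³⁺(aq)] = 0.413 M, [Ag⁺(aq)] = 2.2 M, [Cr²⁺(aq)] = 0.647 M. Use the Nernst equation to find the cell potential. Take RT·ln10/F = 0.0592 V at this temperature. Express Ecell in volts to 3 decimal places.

+1.252 V

Since E°(Ag⁺/Ag) > E°(Cr³⁺/Cr²⁺), Ag⁺/Ag serves as the cathode.
E°cell = +0.81 − (−0.41) = +1.22 V, with n = 1 electron transferred.
The balanced reaction is Ag⁺(aq) + Cr²⁺(aq) → Ag(s) + Cr³⁺(aq), so Q = [Cr³⁺(aq)] / ([Ag⁺(aq)]·[Cr²⁺(aq)]) = 0.29 and log Q = −0.537.
E = E° − (0.0592/n)·log Q = +1.22 − (0.0592/1)(−0.537) = +1.252 V.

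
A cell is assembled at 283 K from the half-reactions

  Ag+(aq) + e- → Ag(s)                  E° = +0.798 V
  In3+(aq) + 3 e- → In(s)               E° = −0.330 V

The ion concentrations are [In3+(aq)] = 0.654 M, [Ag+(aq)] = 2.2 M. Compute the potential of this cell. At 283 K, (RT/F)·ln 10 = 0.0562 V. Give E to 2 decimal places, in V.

+1.15 V

The Ag⁺/Ag couple has the more positive E°, so it is the cathode; In³⁺/In is the anode.
The standard potential is +0.798 − (−0.330) = +1.128 V and the balanced reaction transfers n = 3 electrons.
Balancing gives 3 Ag+(aq) + In(s) → 3 Ag(s) + In3+(aq); hence Q = [In3+(aq)] / [Ag+(aq)]^3 = 0.0614 (log Q = −1.212).
Applying E = E° − (RT ln10/nF)·log Q gives +1.128 − (0.0562/3)(−1.212) = +1.15 V.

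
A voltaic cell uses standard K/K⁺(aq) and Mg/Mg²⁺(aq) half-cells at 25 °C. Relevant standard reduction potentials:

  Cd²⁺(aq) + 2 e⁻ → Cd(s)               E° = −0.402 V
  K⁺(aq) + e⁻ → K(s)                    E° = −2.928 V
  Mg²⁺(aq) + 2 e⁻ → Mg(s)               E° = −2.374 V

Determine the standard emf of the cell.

The Mg²⁺/Mg couple has the higher E°, so Mg ion is reduced (cathode) and K is oxidized (anode).
E°cell = E°(cathode) − E°(anode) = −2.374 − (−2.928) = +0.554 V.

+0.554 V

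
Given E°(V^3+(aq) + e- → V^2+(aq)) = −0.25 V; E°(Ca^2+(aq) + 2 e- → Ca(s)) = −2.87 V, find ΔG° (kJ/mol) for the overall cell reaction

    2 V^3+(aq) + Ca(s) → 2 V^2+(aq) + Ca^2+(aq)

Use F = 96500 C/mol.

−506 kJ/mol

In the reaction as written V^3+(aq) is reduced, so the V³⁺/V²⁺ couple is the cathode and Ca²⁺/Ca is the anode.
E°cell = −0.25 − (−2.87) = +2.62 V; balancing electrons gives n = 2.
ΔG° = −nFE°cell = −(2)(96500)(+2.62) J/mol = −506 kJ/mol.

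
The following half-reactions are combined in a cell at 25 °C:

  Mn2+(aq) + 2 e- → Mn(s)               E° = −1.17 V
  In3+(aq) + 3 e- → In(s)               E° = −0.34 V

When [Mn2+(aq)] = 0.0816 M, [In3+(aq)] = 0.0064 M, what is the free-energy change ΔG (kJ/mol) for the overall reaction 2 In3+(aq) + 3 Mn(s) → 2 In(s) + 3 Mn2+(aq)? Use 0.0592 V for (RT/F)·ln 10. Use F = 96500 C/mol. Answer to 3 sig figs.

−474 kJ/mol

The standard cell potential is −0.34 − (−1.17) = +0.83 V, with n = 6 electrons in the balanced equation.
Here Q = [Mn2+(aq)]^3 / [In3+(aq)]^2 = 13.3 (log Q = 1.123), giving E = +0.83 − (0.0592/6)·(1.123) = +0.8189 V.
Then ΔG = −nFE = −6 × 96500 × +0.8189 J/mol = −474 kJ/mol.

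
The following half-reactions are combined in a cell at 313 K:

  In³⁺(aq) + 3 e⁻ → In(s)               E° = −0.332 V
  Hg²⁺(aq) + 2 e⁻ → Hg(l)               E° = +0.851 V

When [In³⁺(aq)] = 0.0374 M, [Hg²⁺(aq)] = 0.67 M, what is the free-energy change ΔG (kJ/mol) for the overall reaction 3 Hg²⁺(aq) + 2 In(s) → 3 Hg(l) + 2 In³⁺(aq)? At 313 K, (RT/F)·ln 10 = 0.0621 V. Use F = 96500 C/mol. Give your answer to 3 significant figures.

−699 kJ/mol

With Hg²⁺/Hg reduced at the cathode, E°cell = +0.851 − (−0.332) = +1.183 V and n = 6.
Here Q = [In³⁺(aq)]^2 / [Hg²⁺(aq)]^3 = 0.00465 (log Q = −2.332), giving E = +1.183 − (0.0621/6)·(−2.332) = +1.2071 V.
ΔG = −nFE = −(6)(96500)(+1.2071) J/mol = −699 kJ/mol.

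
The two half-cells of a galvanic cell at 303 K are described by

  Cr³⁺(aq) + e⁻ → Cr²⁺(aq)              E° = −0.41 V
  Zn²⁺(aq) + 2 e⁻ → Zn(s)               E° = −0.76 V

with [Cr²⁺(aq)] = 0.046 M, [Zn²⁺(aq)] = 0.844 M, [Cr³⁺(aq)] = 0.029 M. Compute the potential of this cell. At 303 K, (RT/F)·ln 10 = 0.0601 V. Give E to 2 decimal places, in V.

+0.34 V

Cr³⁺/Cr²⁺ is reduced (cathode, E° = −0.41 V) and Zn²⁺/Zn is oxidized (anode).
E°cell = −0.41 − (−0.76) = +0.35 V, with n = 2 electrons transferred.
The balanced reaction is 2 Cr³⁺(aq) + Zn(s) → 2 Cr²⁺(aq) + Zn²⁺(aq), so Q = ([Cr²⁺(aq)]^2·[Zn²⁺(aq)]) / [Cr³⁺(aq)]^2 = 2.12 and log Q = 0.327.
By the Nernst equation, E = +0.35 − (0.0601/2)·(0.327) = +0.34 V.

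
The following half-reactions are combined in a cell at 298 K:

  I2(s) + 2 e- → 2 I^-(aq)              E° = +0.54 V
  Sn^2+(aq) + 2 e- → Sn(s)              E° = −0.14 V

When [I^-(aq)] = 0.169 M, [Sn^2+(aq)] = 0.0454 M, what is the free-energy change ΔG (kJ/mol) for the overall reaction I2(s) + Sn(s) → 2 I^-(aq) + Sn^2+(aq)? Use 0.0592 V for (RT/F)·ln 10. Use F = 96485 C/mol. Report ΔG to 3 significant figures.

With I₂/I⁻ reduced at the cathode, E°cell = +0.54 − (−0.14) = +0.68 V and n = 2.
Here Q = [I^-(aq)]^2·[Sn^2+(aq)] = 0.0013 (log Q = −2.887), giving E = +0.68 − (0.0592/2)·(−2.887) = +0.7655 V.
Finally ΔG = −nFE = −(2)(96485 C/mol)(+0.7655 V) = −148 kJ/mol.

−148 kJ/mol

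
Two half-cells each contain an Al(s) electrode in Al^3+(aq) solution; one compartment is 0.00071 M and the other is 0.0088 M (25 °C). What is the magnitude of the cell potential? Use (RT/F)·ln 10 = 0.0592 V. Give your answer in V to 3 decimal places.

For a concentration cell E°cell = 0, since both electrodes use the same couple.
The compartment with the higher Al^3+(aq) concentration (0.0088 M) acts as the cathode; ions are reduced there and produced at the dilute (0.00071 M) anode.
With n = 3, Ecell = −(0.0592/3)·log([dilute]/[conc]) = −(0.0592/3)·log(0.00071/0.0088) = +0.022 V.

0.022 V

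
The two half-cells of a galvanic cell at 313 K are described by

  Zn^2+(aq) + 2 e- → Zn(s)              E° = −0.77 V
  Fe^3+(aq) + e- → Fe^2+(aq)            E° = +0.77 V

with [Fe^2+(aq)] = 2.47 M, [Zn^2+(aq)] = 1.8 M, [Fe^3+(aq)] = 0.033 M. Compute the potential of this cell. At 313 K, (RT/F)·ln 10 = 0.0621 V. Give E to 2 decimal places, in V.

+1.42 V

Fe³⁺/Fe²⁺ is reduced (cathode, E° = +0.77 V) and Zn²⁺/Zn is oxidized (anode).
E°cell = E°cat − E°an = +0.77 − (−0.77) = +1.54 V; n = 2.
Balancing gives 2 Fe^3+(aq) + Zn(s) → 2 Fe^2+(aq) + Zn^2+(aq); hence Q = ([Fe^2+(aq)]^2·[Zn^2+(aq)]) / [Fe^3+(aq)]^2 = 1.01×10^4 (log Q = 4.004).
By the Nernst equation, E = +1.54 − (0.0621/2)·(4.004) = +1.42 V.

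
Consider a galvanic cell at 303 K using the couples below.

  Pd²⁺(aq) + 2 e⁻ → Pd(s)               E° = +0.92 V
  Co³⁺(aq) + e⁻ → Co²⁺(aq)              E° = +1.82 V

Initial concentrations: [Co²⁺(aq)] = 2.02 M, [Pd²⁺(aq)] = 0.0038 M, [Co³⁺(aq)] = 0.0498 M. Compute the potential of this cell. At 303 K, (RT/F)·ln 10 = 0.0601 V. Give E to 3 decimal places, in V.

The Co³⁺/Co²⁺ couple has the more positive E°, so it is the cathode; Pd²⁺/Pd is the anode.
E°cell = E°cat − E°an = +1.82 − (+0.92) = +0.90 V; n = 2.
Balancing gives 2 Co³⁺(aq) + Pd(s) → 2 Co²⁺(aq) + Pd²⁺(aq); hence Q = ([Co²⁺(aq)]^2·[Pd²⁺(aq)]) / [Co³⁺(aq)]^2 = 6.25 (log Q = 0.796).
E = E° − (0.0601/n)·log Q = +0.90 − (0.0601/2)(0.796) = +0.876 V.

+0.876 V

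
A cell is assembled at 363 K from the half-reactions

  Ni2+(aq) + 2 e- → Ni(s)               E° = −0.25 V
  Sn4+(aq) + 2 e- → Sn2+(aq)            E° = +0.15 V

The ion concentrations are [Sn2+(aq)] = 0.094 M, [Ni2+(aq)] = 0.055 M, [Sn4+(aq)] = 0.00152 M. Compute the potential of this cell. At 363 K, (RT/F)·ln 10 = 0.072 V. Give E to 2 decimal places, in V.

+0.38 V

The Sn⁴⁺/Sn²⁺ couple has the more positive E°, so it is the cathode; Ni²⁺/Ni is the anode.
E°cell = +0.15 − (−0.25) = +0.40 V, with n = 2 electrons transferred.
For the overall reaction Sn4+(aq) + Ni(s) → Sn2+(aq) + Ni2+(aq), Q = ([Sn2+(aq)]·[Ni2+(aq)]) / [Sn4+(aq)] = 3.4, giving log Q = 0.532.
Applying E = E° − (RT ln10/nF)·log Q gives +0.40 − (0.072/2)(0.532) = +0.38 V.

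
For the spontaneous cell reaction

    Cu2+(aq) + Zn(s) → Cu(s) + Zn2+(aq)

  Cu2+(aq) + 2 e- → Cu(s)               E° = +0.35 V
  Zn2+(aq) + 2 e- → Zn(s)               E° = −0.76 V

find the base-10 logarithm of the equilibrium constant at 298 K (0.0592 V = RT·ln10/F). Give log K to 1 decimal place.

log K = 37.5

The Cu²⁺/Cu couple is reduced (cathode); E°cell = +0.35 − (−0.76) = +1.11 V with n = 2.
At equilibrium E = 0, so log K = nE°cell / 0.0592 = (2)(+1.11) / 0.0592 = 37.5.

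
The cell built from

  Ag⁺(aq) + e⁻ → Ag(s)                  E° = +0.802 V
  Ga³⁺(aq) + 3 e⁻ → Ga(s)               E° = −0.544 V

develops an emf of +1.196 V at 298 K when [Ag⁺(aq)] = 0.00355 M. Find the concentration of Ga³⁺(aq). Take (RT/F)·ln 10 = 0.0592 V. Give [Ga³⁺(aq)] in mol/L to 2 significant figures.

1.8 M

With Ag⁺/Ag at the cathode and Ga³⁺/Ga at the anode, E°cell = +0.802 − (−0.544) = +1.346 V (n = 3).
Since E = E° − (0.0592/n)·log Q, log Q = n(E° − E)/0.0592 = 7.601.
For 3 Ag⁺(aq) + Ga(s) → 3 Ag(s) + Ga³⁺(aq), the reaction quotient is Q = [Ga³⁺(aq)] / [Ag⁺(aq)]^3.
Isolating [Ga³⁺(aq)] in Q = 10^{7.601} yields log [Ga³⁺(aq)] = 0.252, i.e. 1.8 M.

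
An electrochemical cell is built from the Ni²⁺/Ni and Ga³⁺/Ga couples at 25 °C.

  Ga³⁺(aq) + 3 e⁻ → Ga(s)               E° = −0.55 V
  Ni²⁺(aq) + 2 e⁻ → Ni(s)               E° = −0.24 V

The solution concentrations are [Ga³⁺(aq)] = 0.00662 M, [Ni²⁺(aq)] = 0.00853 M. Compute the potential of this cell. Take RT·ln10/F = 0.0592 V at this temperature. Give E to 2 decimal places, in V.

Since E°(Ni²⁺/Ni) > E°(Ga³⁺/Ga), Ni²⁺/Ni serves as the cathode.
E°cell = −0.24 − (−0.55) = +0.31 V, with n = 6 electrons transferred.
Balancing gives 3 Ni²⁺(aq) + 2 Ga(s) → 3 Ni(s) + 2 Ga³⁺(aq); hence Q = [Ga³⁺(aq)]^2 / [Ni²⁺(aq)]^3 = 70.6 (log Q = 1.849).
By the Nernst equation, E = +0.31 − (0.0592/6)·(1.849) = +0.29 V.

+0.29 V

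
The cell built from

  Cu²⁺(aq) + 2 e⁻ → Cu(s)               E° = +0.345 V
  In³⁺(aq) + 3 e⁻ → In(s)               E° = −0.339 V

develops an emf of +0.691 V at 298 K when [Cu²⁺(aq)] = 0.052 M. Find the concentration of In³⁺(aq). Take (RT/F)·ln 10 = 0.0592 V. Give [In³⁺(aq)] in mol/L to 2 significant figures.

0.0052 M

The Cu²⁺/Cu couple has the larger reduction potential, so it is the cathode: E°cell = +0.345 − (−0.339) = +0.684 V and n = 6.
Rearranging E = E° − (0.0592/n)·log Q gives log Q = 6(+0.684 − (+0.691))/0.0592 = −0.709.
The balanced reaction is 3 Cu²⁺(aq) + 2 In(s) → 3 Cu(s) + 2 In³⁺(aq), so Q = [In³⁺(aq)]^2 / [Cu²⁺(aq)]^3.
Substituting the known concentrations and solving, log [In³⁺(aq)] = −2.280 and [In³⁺(aq)] = 0.0052 M.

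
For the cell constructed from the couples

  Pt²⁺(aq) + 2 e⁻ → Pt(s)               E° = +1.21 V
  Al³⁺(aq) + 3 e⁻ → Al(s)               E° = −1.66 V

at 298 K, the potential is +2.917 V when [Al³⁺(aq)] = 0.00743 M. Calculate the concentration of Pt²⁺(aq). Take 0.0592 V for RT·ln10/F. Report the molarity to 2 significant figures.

With Pt²⁺/Pt at the cathode and Al³⁺/Al at the anode, E°cell = +1.21 − (−1.66) = +2.87 V (n = 6).
From the Nernst equation, log Q = n(E° − E)/0.0592 = 6·(+2.87 − (+2.917))/0.0592 = −4.764.
Balancing electrons gives 3 Pt²⁺(aq) + 2 Al(s) → 3 Pt(s) + 2 Al³⁺(aq); thus Q = [Al³⁺(aq)]^2 / [Pt²⁺(aq)]^3.
Solving for the unknown gives log [Pt²⁺(aq)] = 0.169, so [Pt²⁺(aq)] ≈ 1.5 M.

1.5 M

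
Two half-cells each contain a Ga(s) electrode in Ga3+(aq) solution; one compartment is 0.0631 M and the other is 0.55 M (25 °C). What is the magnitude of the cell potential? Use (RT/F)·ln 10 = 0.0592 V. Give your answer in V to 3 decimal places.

For a concentration cell E°cell = 0, since both electrodes use the same couple.
The compartment with the higher Ga3+(aq) concentration (0.55 M) acts as the cathode; ions are reduced there and produced at the dilute (0.0631 M) anode.
With n = 3, Ecell = −(0.0592/3)·log([dilute]/[conc]) = −(0.0592/3)·log(0.0631/0.55) = +0.019 V.

0.019 V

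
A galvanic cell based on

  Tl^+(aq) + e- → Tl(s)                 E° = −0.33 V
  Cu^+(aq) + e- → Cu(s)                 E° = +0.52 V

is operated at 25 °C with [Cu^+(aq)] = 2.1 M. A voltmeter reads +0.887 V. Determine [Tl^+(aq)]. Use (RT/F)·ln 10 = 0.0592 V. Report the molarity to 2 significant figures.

With Cu⁺/Cu at the cathode and Tl⁺/Tl at the anode, E°cell = +0.52 − (−0.33) = +0.85 V (n = 1).
From the Nernst equation, log Q = n(E° − E)/0.0592 = 1·(+0.85 − (+0.887))/0.0592 = −0.625.
Balancing electrons gives Cu^+(aq) + Tl(s) → Cu(s) + Tl^+(aq); thus Q = [Tl^+(aq)] / [Cu^+(aq)].
Solving for the unknown gives log [Tl^+(aq)] = −0.303, so [Tl^+(aq)] ≈ 0.50 M.

0.50 M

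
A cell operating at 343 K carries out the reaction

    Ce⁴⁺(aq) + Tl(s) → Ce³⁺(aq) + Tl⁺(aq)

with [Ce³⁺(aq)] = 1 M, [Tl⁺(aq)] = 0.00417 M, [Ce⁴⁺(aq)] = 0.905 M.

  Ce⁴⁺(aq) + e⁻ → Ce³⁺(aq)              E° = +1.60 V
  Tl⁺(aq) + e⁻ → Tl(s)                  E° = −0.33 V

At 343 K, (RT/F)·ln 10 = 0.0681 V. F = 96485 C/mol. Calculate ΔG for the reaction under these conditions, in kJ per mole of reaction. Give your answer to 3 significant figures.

E°cell = +1.60 − (−0.33) = +1.93 V; the balanced reaction transfers n = 1 electron.
Q = ([Ce³⁺(aq)]·[Tl⁺(aq)]) / [Ce⁴⁺(aq)] = 0.00461, so log Q = −2.337 and E = +1.93 − (0.0681/1)(−2.337) = +2.0891 V.
Finally ΔG = −nFE = −(1)(96485 C/mol)(+2.0891 V) = −202 kJ/mol.

−202 kJ/mol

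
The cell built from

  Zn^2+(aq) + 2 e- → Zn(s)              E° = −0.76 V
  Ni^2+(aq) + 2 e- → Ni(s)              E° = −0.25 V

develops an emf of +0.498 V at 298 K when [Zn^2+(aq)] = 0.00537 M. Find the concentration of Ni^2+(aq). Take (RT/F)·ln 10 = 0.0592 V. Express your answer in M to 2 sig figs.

0.0021 M

Ni²⁺/Ni is the cathode (higher E°); E°cell = −0.25 − (−0.76) = +0.51 V with n = 2.
Since E = E° − (0.0592/n)·log Q, log Q = n(E° − E)/0.0592 = 0.405.
The balanced reaction is Ni^2+(aq) + Zn(s) → Ni(s) + Zn^2+(aq), so Q = [Zn^2+(aq)] / [Ni^2+(aq)].
Solving for the unknown gives log [Ni^2+(aq)] = −2.675, so [Ni^2+(aq)] ≈ 0.0021 M.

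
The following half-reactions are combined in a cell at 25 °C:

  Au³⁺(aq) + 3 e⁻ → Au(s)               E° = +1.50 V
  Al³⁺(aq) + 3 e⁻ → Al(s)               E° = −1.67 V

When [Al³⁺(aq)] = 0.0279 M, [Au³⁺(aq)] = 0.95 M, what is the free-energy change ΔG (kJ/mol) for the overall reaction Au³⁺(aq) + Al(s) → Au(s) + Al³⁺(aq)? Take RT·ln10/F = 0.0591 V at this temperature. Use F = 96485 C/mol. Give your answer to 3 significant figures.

−926 kJ/mol

E°cell = +1.50 − (−1.67) = +3.17 V; the balanced reaction transfers n = 3 electrons.
Here Q = [Al³⁺(aq)] / [Au³⁺(aq)] = 0.0294 (log Q = −1.532), giving E = +3.17 − (0.0591/3)·(−1.532) = +3.2002 V.
Finally ΔG = −nFE = −(3)(96485 C/mol)(+3.2002 V) = −926 kJ/mol.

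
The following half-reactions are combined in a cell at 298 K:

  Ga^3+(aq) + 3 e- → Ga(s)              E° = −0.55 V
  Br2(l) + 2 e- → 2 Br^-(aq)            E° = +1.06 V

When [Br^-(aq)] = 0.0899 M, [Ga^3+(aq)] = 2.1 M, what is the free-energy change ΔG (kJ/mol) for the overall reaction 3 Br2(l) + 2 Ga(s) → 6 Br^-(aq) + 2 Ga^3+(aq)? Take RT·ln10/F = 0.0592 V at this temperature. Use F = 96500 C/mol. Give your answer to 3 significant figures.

E°cell = +1.06 − (−0.55) = +1.61 V; the balanced reaction transfers n = 6 electrons.
Here Q = [Br^-(aq)]^6·[Ga^3+(aq)]^2 = 2.33×10^−6 (log Q = −5.633), giving E = +1.61 − (0.0592/6)·(−5.633) = +1.6656 V.
Then ΔG = −nFE = −6 × 96500 × +1.6656 J/mol = −964 kJ/mol.

−964 kJ/mol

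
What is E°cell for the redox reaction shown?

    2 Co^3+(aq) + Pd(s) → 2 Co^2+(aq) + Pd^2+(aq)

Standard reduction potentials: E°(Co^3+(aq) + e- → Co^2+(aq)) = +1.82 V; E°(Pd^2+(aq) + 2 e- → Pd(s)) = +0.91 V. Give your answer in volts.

+0.91 V

Co^3+(aq) gains electrons, so the Co³⁺/Co²⁺ couple is the cathode; the Pd²⁺/Pd couple is the anode.
E°cell = E°(cathode) − E°(anode) = +1.82 − (+0.91) = +0.91 V.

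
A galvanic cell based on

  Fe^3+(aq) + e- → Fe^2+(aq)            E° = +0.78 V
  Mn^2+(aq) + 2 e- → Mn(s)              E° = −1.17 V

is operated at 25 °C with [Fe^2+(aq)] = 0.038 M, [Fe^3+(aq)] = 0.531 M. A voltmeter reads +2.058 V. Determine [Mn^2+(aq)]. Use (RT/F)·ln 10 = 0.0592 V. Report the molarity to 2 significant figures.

With Fe³⁺/Fe²⁺ at the cathode and Mn²⁺/Mn at the anode, E°cell = +0.78 − (−1.17) = +1.95 V (n = 2).
Since E = E° − (0.0592/n)·log Q, log Q = n(E° − E)/0.0592 = −3.649.
Balancing electrons gives 2 Fe^3+(aq) + Mn(s) → 2 Fe^2+(aq) + Mn^2+(aq); thus Q = ([Fe^2+(aq)]^2·[Mn^2+(aq)]) / [Fe^3+(aq)]^2.
Substituting the known concentrations and solving, log [Mn^2+(aq)] = −1.358 and [Mn^2+(aq)] = 0.044 M.

0.044 M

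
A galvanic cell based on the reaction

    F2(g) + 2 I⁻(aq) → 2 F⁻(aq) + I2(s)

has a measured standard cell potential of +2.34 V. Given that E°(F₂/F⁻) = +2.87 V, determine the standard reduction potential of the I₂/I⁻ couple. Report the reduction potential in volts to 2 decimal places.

+0.53 V

In the reaction as written the F₂/F⁻ couple is reduced (cathode) and I₂/I⁻ is oxidized (anode), so E°cell = E°(F₂/F⁻) − E°(I₂/I⁻).
E°(I₂/I⁻) = E°(cathode) − E°cell = +2.87 − (+2.34) = +0.53 V.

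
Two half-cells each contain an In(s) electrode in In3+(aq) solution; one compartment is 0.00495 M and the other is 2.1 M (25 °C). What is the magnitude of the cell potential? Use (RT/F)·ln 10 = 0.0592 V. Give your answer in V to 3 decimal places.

For a concentration cell E°cell = 0, since both electrodes use the same couple.
The compartment with the higher In3+(aq) concentration (2.1 M) acts as the cathode; ions are reduced there and produced at the dilute (0.00495 M) anode.
With n = 3, Ecell = −(0.0592/3)·log([dilute]/[conc]) = −(0.0592/3)·log(0.00495/2.1) = +0.052 V.

0.052 V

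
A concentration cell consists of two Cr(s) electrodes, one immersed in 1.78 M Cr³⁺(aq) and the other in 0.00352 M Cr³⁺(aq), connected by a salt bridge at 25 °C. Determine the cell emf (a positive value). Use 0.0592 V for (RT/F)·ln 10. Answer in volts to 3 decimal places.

0.053 V

For a concentration cell E°cell = 0, since both electrodes use the same couple.
The compartment with the higher Cr³⁺(aq) concentration (1.78 M) acts as the cathode; ions are reduced there and produced at the dilute (0.00352 M) anode.
With n = 3, Ecell = −(0.0592/3)·log([dilute]/[conc]) = −(0.0592/3)·log(0.00352/1.78) = +0.053 V.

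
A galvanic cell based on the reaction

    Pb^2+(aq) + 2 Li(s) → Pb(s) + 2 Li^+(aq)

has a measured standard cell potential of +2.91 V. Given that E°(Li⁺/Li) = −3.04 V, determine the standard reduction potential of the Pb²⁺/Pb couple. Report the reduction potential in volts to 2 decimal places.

−0.13 V

In the reaction as written the Pb²⁺/Pb couple is reduced (cathode) and Li⁺/Li is oxidized (anode), so E°cell = E°(Pb²⁺/Pb) − E°(Li⁺/Li).
E°(Pb²⁺/Pb) = E°cell + E°(anode) = +2.91 + (−3.04) = −0.13 V.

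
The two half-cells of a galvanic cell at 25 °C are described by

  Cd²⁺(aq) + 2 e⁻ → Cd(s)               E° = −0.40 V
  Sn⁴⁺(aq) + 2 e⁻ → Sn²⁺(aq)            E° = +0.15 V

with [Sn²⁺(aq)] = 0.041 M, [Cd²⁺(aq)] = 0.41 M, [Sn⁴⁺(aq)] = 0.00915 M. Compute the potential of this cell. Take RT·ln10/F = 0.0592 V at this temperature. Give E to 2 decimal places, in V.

+0.54 V

Since E°(Sn⁴⁺/Sn²⁺) > E°(Cd²⁺/Cd), Sn⁴⁺/Sn²⁺ serves as the cathode.
E°cell = +0.15 − (−0.40) = +0.55 V, with n = 2 electrons transferred.
The balanced reaction is Sn⁴⁺(aq) + Cd(s) → Sn²⁺(aq) + Cd²⁺(aq), so Q = ([Sn²⁺(aq)]·[Cd²⁺(aq)]) / [Sn⁴⁺(aq)] = 1.84 and log Q = 0.264.
E = E° − (0.0592/n)·log Q = +0.55 − (0.0592/2)(0.264) = +0.54 V.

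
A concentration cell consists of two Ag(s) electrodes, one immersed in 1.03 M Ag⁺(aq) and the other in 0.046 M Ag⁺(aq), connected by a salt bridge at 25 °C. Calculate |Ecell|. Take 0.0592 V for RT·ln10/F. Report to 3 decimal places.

For a concentration cell E°cell = 0, since both electrodes use the same couple.
The compartment with the higher Ag⁺(aq) concentration (1.03 M) acts as the cathode; ions are reduced there and produced at the dilute (0.046 M) anode.
With n = 1, Ecell = −(0.0592/1)·log([dilute]/[conc]) = −(0.0592/1)·log(0.046/1.03) = +0.080 V.

0.080 V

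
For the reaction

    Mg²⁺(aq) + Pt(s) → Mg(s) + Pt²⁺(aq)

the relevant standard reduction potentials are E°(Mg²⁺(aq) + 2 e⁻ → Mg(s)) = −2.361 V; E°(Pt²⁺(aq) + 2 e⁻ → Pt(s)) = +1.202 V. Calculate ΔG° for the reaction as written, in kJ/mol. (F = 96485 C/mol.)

In the reaction as written Mg²⁺(aq) is reduced, so the Mg²⁺/Mg couple is the cathode and Pt²⁺/Pt is the anode.
E°cell = −2.361 − (+1.202) = −3.563 V; balancing electrons gives n = 2.
ΔG° = −nFE°cell = −(2)(96485)(−3.563) J/mol = +688 kJ/mol.

+688 kJ/mol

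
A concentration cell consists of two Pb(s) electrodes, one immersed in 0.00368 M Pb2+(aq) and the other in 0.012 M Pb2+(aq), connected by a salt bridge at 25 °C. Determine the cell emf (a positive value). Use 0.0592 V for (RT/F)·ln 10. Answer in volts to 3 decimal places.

For a concentration cell E°cell = 0, since both electrodes use the same couple.
The compartment with the higher Pb2+(aq) concentration (0.012 M) acts as the cathode; ions are reduced there and produced at the dilute (0.00368 M) anode.
With n = 2, Ecell = −(0.0592/2)·log([dilute]/[conc]) = −(0.0592/2)·log(0.00368/0.012) = +0.015 V.

0.015 V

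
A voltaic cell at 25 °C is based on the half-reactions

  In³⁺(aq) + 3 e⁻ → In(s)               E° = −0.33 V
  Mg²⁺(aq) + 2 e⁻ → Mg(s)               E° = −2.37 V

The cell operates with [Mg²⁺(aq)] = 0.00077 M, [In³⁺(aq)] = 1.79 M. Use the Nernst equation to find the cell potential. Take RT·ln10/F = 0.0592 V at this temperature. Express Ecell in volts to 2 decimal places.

+2.14 V

In³⁺/In is reduced (cathode, E° = −0.33 V) and Mg²⁺/Mg is oxidized (anode).
E°cell = E°cat − E°an = −0.33 − (−2.37) = +2.04 V; n = 6.
For the overall reaction 2 In³⁺(aq) + 3 Mg(s) → 2 In(s) + 3 Mg²⁺(aq), Q = [Mg²⁺(aq)]^3 / [In³⁺(aq)]^2 = 1.42×10^−10, giving log Q = −9.846.
E = E° − (0.0592/n)·log Q = +2.04 − (0.0592/6)(−9.846) = +2.14 V.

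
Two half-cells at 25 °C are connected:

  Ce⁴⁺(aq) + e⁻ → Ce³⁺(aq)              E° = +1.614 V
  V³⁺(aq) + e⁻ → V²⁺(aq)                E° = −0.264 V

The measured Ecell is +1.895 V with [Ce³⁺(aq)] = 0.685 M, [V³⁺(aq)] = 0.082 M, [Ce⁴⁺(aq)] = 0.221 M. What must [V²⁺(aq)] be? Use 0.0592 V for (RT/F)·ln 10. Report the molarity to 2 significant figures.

0.49 M

With Ce⁴⁺/Ce³⁺ at the cathode and V³⁺/V²⁺ at the anode, E°cell = +1.614 − (−0.264) = +1.878 V (n = 1).
Rearranging E = E° − (0.0592/n)·log Q gives log Q = 1(+1.878 − (+1.895))/0.0592 = −0.287.
Balancing electrons gives Ce⁴⁺(aq) + V²⁺(aq) → Ce³⁺(aq) + V³⁺(aq); thus Q = ([Ce³⁺(aq)]·[V³⁺(aq)]) / ([Ce⁴⁺(aq)]·[V²⁺(aq)]).
Isolating [V²⁺(aq)] in Q = 10^{−0.287} yields log [V²⁺(aq)] = −0.308, i.e. 0.49 M.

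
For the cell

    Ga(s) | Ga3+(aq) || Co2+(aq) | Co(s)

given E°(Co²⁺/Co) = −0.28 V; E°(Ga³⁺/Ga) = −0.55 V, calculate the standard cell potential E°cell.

+0.27 V

By convention the left-hand electrode in cell notation is the anode (oxidation) and the right-hand electrode is the cathode (reduction).
E°cell = E°(right) − E°(left) = −0.28 − (−0.55) = +0.27 V.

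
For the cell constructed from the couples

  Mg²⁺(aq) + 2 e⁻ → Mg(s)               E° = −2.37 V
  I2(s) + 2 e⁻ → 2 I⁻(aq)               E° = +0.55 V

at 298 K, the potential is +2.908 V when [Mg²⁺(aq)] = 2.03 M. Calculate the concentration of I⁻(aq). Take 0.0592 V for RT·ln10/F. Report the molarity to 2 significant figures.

The I₂/I⁻ couple has the larger reduction potential, so it is the cathode: E°cell = +0.55 − (−2.37) = +2.92 V and n = 2.
Rearranging E = E° − (0.0592/n)·log Q gives log Q = 2(+2.92 − (+2.908))/0.0592 = 0.405.
For I2(s) + Mg(s) → 2 I⁻(aq) + Mg²⁺(aq), the reaction quotient is Q = [I⁻(aq)]^2·[Mg²⁺(aq)].
Substituting the known concentrations and solving, log [I⁻(aq)] = 0.049 and [I⁻(aq)] = 1.1 M.

1.1 M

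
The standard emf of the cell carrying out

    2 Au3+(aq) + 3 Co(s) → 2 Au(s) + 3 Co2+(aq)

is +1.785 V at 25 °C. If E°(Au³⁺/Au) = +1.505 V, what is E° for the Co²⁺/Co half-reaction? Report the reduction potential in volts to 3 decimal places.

In the reaction as written the Au³⁺/Au couple is reduced (cathode) and Co²⁺/Co is oxidized (anode), so E°cell = E°(Au³⁺/Au) − E°(Co²⁺/Co).
E°(Co²⁺/Co) = E°(cathode) − E°cell = +1.505 − (+1.785) = −0.280 V.

−0.280 V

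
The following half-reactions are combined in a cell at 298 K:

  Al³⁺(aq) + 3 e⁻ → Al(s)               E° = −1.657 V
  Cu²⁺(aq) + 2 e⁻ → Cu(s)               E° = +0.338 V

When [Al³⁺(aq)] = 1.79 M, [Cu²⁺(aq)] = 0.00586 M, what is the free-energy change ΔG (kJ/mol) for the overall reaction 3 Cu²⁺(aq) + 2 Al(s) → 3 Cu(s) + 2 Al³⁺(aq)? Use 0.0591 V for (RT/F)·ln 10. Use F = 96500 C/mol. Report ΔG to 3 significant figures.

−1110 kJ/mol

With Cu²⁺/Cu reduced at the cathode, E°cell = +0.338 − (−1.657) = +1.995 V and n = 6.
The reaction quotient is [Al³⁺(aq)]^2 / [Cu²⁺(aq)]^3 = 1.59×10^7; by Nernst, E = +1.995 − (0.0591/6)(7.202) = +1.9241 V.
Then ΔG = −nFE = −6 × 96500 × +1.9241 J/mol = −1110 kJ/mol.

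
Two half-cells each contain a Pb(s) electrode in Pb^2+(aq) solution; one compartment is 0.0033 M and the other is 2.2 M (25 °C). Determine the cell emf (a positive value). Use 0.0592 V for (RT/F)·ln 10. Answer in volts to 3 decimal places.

For a concentration cell E°cell = 0, since both electrodes use the same couple.
The compartment with the higher Pb^2+(aq) concentration (2.2 M) acts as the cathode; ions are reduced there and produced at the dilute (0.0033 M) anode.
With n = 2, Ecell = −(0.0592/2)·log([dilute]/[conc]) = −(0.0592/2)·log(0.0033/2.2) = +0.084 V.

0.084 V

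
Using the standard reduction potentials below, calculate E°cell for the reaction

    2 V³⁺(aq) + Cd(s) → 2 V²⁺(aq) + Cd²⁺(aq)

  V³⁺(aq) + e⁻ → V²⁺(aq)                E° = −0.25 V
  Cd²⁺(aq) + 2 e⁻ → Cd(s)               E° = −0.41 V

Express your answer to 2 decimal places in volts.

+0.16 V

In the reaction as written, V³⁺(aq) is reduced (cathode) and Cd²⁺(aq) is produced by oxidation at the anode.
E°cell = E°(cathode) − E°(anode) = −0.25 − (−0.41) = +0.16 V.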